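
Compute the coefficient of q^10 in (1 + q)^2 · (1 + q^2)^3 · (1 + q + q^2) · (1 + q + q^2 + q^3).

(1 + q)^2 has coefficients 1,2,1 for degrees 0…2.
(1 + q^2)^3 has coefficients 1,0,3,0,3,0,1,0,0,0,0 for degrees 0…10.
Multiplying by (1 + q + q^2) gives running coefficients 1,1,4,3,6,3,4,1,1,0,0 for degrees 0…10.
Finally multiplying by (1 + q + q^2 + q^3), the product of all factors after the first has coefficients 1,2,6,9,14,16,16,14,9,6,2 for degrees 0…10.
[q^10] = 1·2 + 2·6 + 1·9 = 23.

23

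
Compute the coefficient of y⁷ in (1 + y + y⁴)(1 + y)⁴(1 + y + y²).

15

(1 + y + y⁴) has coefficients 1,1,0,0,1 for degrees 0…4.
(1 + y)⁴ has coefficients 1,4,6,4,1,0,0,0 for degrees 0…7.
Finally multiplying by (1 + y + y²), the product of all factors after the first has coefficients 1,5,11,14,11,5,1,0 for degrees 0…7.
[y⁷] = 1·0 + 1·1 + 1·14 = 15.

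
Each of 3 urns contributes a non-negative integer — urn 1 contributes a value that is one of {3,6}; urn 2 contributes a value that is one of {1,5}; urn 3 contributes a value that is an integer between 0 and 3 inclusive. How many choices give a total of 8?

The generating function for the choices is (z³ + z⁶)·(z + z⁵)·(1 + z + z² + z³); the count is [z⁸].
(z³ + z⁶) has coefficients 0,0,0,1,0,0,1 for degrees 0…6.
(z + z⁵) has coefficients 0,1,0,0,0,1,0,0,0 for degrees 0…8.
Finally multiplying by (1 + z + z² + z³), the product of all factors after the first has coefficients 0,1,1,1,1,1,1,1,1 for degrees 0…8.
[z⁸] = 1·1 + 1·1 = 2.

2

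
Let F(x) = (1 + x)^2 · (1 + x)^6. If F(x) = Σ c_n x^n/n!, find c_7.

The EGF product rule gives c_7 = Σ_{k_1+k_2=7} C(7; k_1,k_2) · ∏ g_i(k_i), where (1+x)^2 gives the falling factorial (2)_k; (1+x)^6 gives the falling factorial (6)_k.
g_1(k) for k = 0…7: 1, 2, 2, 0, 0, 0, 0, 0.
g_2(k) for k = 0…7: 1, 6, 30, 120, 360, 720, 720, 0.
c_7 = Σ_k C(7,k)·g_1(k)·g_2(7−k) = 7·2·720 + 21·2·720 = 10080 + 30240 = 40320.

40320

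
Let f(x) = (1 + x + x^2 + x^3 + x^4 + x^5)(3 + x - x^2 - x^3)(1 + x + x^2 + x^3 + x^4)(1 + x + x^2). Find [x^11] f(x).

-9

(1 + x + x^2 + x^3 + x^4 + x^5) has coefficients 1,1,1,1,1,1 for degrees 0…5.
(3 + x - x^2 - x^3) has coefficients 3,1,-1,-1,0,0,0,0,0,0,0,0 for degrees 0…11.
Multiplying by (1 + x + x^2 + x^3 + x^4) gives running coefficients 3,4,3,2,2,-1,-2,-1,0,0,0,0 for degrees 0…11.
Finally multiplying by (1 + x + x^2), the product of all factors after the first has coefficients 3,7,10,9,7,3,-1,-4,-3,-1,0,0 for degrees 0…11.
[x^11] = 1·0 + 1·0 + 1·(-1) + 1·(-3) + 1·(-4) + 1·(-1) = -9.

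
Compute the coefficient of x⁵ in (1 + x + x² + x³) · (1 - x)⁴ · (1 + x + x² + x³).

4

(1 + x + x² + x³) has coefficients 1,1,1,1 for degrees 0…3.
(1 - x)⁴ has coefficients 1,-4,6,-4,1,0 for degrees 0…5.
Finally multiplying by (1 + x + x² + x³), the product of all factors after the first has coefficients 1,-3,3,-1,-1,3 for degrees 0…5.
[x⁵] = 1·3 + 1·(-1) + 1·(-1) + 1·3 = 4.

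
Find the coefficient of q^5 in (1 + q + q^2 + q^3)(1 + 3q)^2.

9

(1 + q + q^2 + q^3) has coefficients 1,1,1,1 for degrees 0…3.
(1 + 3q)^2 has coefficients 1,6,9,0,0,0 for degrees 0…5.
[q^5] = 1·0 + 1·0 + 1·0 + 1·9 = 9.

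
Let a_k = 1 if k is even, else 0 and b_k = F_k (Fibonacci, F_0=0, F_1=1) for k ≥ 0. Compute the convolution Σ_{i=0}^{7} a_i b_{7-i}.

The convolution is the x^7 coefficient of A(x)B(x).
Σ = 1·13 + 0·8 + 1·5 + 0·3 + 1·2 + 0·1 + 1·1 + 0·0 = 21.

21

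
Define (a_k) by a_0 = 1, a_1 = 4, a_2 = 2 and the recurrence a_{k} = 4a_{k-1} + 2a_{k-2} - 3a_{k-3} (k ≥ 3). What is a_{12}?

5294849

The ordinary generating function has denominator 1 - 4x - 2x^2 + 3x^3.
Iterating the recurrence: a_0,…,a_{12} = 1, 4, 2, 13, 44, 196, 833, 3592, 15446, 66469, 285992, 1230568, 5294849.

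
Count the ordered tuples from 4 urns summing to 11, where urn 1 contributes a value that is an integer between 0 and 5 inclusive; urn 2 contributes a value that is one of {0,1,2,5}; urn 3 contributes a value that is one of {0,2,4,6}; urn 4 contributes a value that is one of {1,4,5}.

The generating function for the choices is (1 + t + t^2 + t^3 + t^4 + t^5)·(1 + t + t^2 + t^5)·(1 + t^2 + t^4 + t^6)·(t + t^4 + t^5); the count is [t^11].
(1 + t + t^2 + t^3 + t^4 + t^5) has coefficients 1,1,1,1,1,1 for degrees 0…5.
(1 + t + t^2 + t^5) has coefficients 1,1,1,0,0,1,0,0,0,0,0,0 for degrees 0…11.
Multiplying by (1 + t^2 + t^4 + t^6) gives running coefficients 1,1,2,1,2,2,2,2,1,1,0,1 for degrees 0…11.
Finally multiplying by (t + t^4 + t^5), the product of all factors after the first has coefficients 0,1,1,2,2,4,5,5,5,5,5,4 for degrees 0…11.
[t^11] = 1·4 + 1·5 + 1·5 + 1·5 + 1·5 + 1·5 = 29.

29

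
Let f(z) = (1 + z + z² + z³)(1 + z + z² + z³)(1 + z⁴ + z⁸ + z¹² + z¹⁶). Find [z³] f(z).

4

(1 + z + z² + z³) has coefficients 1,1,1,1 for degrees 0…3.
(1 + z + z² + z³) has coefficients 1,1,1,1 for degrees 0…3.
Finally multiplying by (1 + z⁴ + z⁸ + z¹² + z¹⁶), the product of all factors after the first has coefficients 1,1,1,1 for degrees 0…3.
[z³] = 1·1 + 1·1 + 1·1 + 1·1 = 4.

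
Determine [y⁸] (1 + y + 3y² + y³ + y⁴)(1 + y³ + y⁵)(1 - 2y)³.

(1 + y + 3y² + y³ + y⁴) has coefficients 1,1,3,1,1 for degrees 0…4.
(1 + y³ + y⁵) has coefficients 1,0,0,1,0,1,0,0,0 for degrees 0…8.
Finally multiplying by (1 - 2y)³, the product of all factors after the first has coefficients 1,-6,12,-7,-6,13,-14,12,-8 for degrees 0…8.
[y⁸] = 1·(-8) + 1·12 + 3·(-14) + 1·13 + 1·(-6) = -31.

-31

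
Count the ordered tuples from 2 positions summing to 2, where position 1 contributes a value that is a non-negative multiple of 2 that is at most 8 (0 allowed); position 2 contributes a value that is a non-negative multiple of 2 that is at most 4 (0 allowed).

The generating function for the choices is (1 + q² + q⁴ + q⁶ + q⁸)·(1 + q² + q⁴); the count is [q²].
(1 + q² + q⁴ + q⁶ + q⁸) has coefficients 1,0,1 for degrees 0…2.
(1 + q² + q⁴) has coefficients 1,0,1 for degrees 0…2.
[q²] = 1·1 + 1·1 = 2.

2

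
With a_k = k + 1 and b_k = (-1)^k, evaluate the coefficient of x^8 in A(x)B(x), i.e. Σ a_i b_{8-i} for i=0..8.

5

Write out a_i and b_{8-i} for i = 0,…,8 and sum the products.
Σ = 1·1 + 2·(-1) + 3·1 + 4·(-1) + 5·1 + 6·(-1) + 7·1 + 8·(-1) + 9·1 = 5.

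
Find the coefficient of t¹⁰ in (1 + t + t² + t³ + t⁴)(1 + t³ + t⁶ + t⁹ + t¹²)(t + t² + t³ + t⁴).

(1 + t + t² + t³ + t⁴) has coefficients 1,1,1,1,1 for degrees 0…4.
(1 + t³ + t⁶ + t⁹ + t¹²) has coefficients 1,0,0,1,0,0,1,0,0,1,0 for degrees 0…10.
Finally multiplying by (t + t² + t³ + t⁴), the product of all factors after the first has coefficients 0,1,1,1,2,1,1,2,1,1,2 for degrees 0…10.
[t¹⁰] = 1·2 + 1·1 + 1·1 + 1·2 + 1·1 = 7.

7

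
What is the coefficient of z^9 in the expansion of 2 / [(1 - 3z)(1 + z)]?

29524

Partial fractions give a closed form: a_n = (3/2)·3^n + (1/2)·(-1)^n.
At n = 9: a_9 = 29524.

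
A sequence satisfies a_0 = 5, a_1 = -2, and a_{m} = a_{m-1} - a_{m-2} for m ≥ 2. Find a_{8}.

The ordinary generating function has denominator 1 - y + y^2.
Iterating the recurrence: a_0,…,a_{8} = 5, -2, -7, -5, 2, 7, 5, -2, -7.

-7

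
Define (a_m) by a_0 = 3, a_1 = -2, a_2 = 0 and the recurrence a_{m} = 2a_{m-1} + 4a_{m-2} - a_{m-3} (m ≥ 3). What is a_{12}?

-246653

The ordinary generating function has denominator 1 - 2q - 4q^2 + q^3.
Iterating the recurrence: a_0,…,a_{12} = 3, -2, 0, -11, -20, -84, -237, -790, -2444, -7811, -24608, -78016, -246653.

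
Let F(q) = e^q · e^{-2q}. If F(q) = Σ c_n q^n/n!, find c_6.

1

The EGF product rule gives c_6 = Σ_{k_1+k_2=6} C(6; k_1,k_2) · ∏ g_i(k_i), where e^q gives (1)^k; e^{-2q} gives (-2)^k.
g_1(k) for k = 0…6: 1, 1, 1, 1, 1, 1, 1.
g_2(k) for k = 0…6: 1, -2, 4, -8, 16, -32, 64.
c_6 = Σ_k C(6,k)·g_1(k)·g_2(6−k) = 1·1·64 + 6·1·(-32) + 15·1·16 + 20·1·(-8) + 15·1·4 + 6·1·(-2) + 1·1·1 = 64 − 192 + 240 − 160 + 60 − 12 + 1 = 1.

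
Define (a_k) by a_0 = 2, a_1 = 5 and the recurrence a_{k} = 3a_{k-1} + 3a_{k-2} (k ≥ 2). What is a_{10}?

The ordinary generating function has denominator 1 - 3y - 3y^2.
Iterating the recurrence: a_0,…,a_{10} = 2, 5, 21, 78, 297, 1125, 4266, 16173, 61317, 232470, 881361.

881361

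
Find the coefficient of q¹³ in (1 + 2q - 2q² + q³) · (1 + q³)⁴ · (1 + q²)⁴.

70

(1 + 2q - 2q² + q³) has coefficients 1,2,-2,1 for degrees 0…3.
(1 + q³)⁴ has coefficients 1,0,0,4,0,0,6,0,0,4,0,0,1,0 for degrees 0…13.
Finally multiplying by (1 + q²)⁴, the product of all factors after the first has coefficients 1,0,4,4,6,16,10,24,25,20,36,20,25,24 for degrees 0…13.
[q¹³] = 1·24 + 2·25 − 2·20 + 1·36 = 70.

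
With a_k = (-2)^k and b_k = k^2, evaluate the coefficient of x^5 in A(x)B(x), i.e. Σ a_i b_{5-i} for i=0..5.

13

This is [x^5] in the product of the two ordinary generating functions.
Σ = 1·25 − 2·16 + 4·9 − 8·4 + 16·1 − 32·0 = 13.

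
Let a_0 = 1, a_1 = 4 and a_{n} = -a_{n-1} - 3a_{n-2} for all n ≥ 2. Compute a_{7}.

The ordinary generating function has denominator 1 + x + 3x^2.
Iterating the recurrence: a_0,…,a_{7} = 1, 4, -7, -5, 26, -11, -67, 100.

100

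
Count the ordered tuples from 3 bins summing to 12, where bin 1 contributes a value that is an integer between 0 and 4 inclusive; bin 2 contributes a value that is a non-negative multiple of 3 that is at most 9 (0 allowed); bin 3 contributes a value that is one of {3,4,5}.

5

The generating function for the choices is (1 + t + t^2 + t^3 + t^4)·(1 + t^3 + t^6 + t^9)·(t^3 + t^4 + t^5); the count is [t^12].
(1 + t + t^2 + t^3 + t^4) has coefficients 1,1,1,1,1 for degrees 0…4.
(1 + t^3 + t^6 + t^9) has coefficients 1,0,0,1,0,0,1,0,0,1,0,0,0 for degrees 0…12.
Finally multiplying by (t^3 + t^4 + t^5), the product of all factors after the first has coefficients 0,0,0,1,1,1,1,1,1,1,1,1,1 for degrees 0…12.
[t^12] = 1·1 + 1·1 + 1·1 + 1·1 + 1·1 = 5.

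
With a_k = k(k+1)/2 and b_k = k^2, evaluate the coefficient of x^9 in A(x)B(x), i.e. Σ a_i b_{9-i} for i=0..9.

1254

This is [x^9] in the product of the two ordinary generating functions.
Σ = 0·81 + 1·64 + 3·49 + 6·36 + 10·25 + 15·16 + 21·9 + 28·4 + 36·1 + 45·0 = 1254.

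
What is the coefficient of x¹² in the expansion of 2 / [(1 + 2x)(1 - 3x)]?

641006

Partial fractions give a closed form: a_n = (4/5)·(-2)^n + (6/5)·3^n.
At n = 12: a_12 = 641006.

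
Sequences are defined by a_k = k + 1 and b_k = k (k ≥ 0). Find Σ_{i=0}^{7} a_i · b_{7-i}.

84

Write out a_i and b_{7-i} for i = 0,…,7 and sum the products.
Σ = 1·7 + 2·6 + 3·5 + 4·4 + 5·3 + 6·2 + 7·1 + 8·0 = 84.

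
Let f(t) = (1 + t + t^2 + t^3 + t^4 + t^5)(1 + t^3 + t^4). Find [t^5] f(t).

3

(1 + t + t^2 + t^3 + t^4 + t^5) has coefficients 1,1,1,1,1,1 for degrees 0…5.
(1 + t^3 + t^4) has coefficients 1,0,0,1,1,0 for degrees 0…5.
[t^5] = 1·0 + 1·1 + 1·1 + 1·0 + 1·0 + 1·1 = 3.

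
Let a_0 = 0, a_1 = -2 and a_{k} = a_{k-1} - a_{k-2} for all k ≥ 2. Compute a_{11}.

The ordinary generating function has denominator 1 - t + t^2.
Iterating the recurrence: a_0,…,a_{11} = 0, -2, -2, 0, 2, 2, 0, -2, -2, 0, 2, 2.

2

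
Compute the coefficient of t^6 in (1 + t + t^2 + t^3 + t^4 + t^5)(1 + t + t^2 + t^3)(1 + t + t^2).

11

(1 + t + t^2 + t^3 + t^4 + t^5) has coefficients 1,1,1,1,1,1 for degrees 0…5.
(1 + t + t^2 + t^3) has coefficients 1,1,1,1,0,0,0 for degrees 0…6.
Finally multiplying by (1 + t + t^2), the product of all factors after the first has coefficients 1,2,3,3,2,1,0 for degrees 0…6.
[t^6] = 1·0 + 1·1 + 1·2 + 1·3 + 1·3 + 1·2 = 11.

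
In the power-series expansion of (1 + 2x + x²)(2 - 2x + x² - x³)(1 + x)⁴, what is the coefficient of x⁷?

-11

(1 + 2x + x²) has coefficients 1,2,1 for degrees 0…2.
(2 - 2x + x² - x³) has coefficients 2,-2,1,-1,0,0,0,0 for degrees 0…7.
Finally multiplying by (1 + x)⁴, the product of all factors after the first has coefficients 2,6,5,-1,-4,-4,-3,-1 for degrees 0…7.
[x⁷] = 1·(-1) + 2·(-3) + 1·(-4) = -11.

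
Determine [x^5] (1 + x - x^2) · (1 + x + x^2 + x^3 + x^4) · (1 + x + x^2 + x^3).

(1 + x - x^2) has coefficients 1,1,-1 for degrees 0…2.
(1 + x + x^2 + x^3 + x^4) has coefficients 1,1,1,1,1,0 for degrees 0…5.
Finally multiplying by (1 + x + x^2 + x^3), the product of all factors after the first has coefficients 1,2,3,4,4,3 for degrees 0…5.
[x^5] = 1·3 + 1·4 − 1·4 = 3.

3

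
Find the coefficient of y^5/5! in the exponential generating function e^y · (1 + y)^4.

The EGF product rule gives c_5 = Σ_{k_1+k_2=5} C(5; k_1,k_2) · ∏ g_i(k_i), where e^y gives (1)^k; (1+y)^4 gives the falling factorial (4)_k.
g_1(k) for k = 0…5: 1, 1, 1, 1, 1, 1.
g_2(k) for k = 0…5: 1, 4, 12, 24, 24, 0.
c_5 = Σ_k C(5,k)·g_1(k)·g_2(5−k) = 5·1·24 + 10·1·24 + 10·1·12 + 5·1·4 + 1·1·1 = 120 + 240 + 120 + 20 + 1 = 501.

501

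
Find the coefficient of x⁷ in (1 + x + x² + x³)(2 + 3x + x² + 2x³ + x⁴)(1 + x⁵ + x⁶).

(1 + x + x² + x³) has coefficients 1,1,1,1 for degrees 0…3.
(2 + 3x + x² + 2x³ + x⁴) has coefficients 2,3,1,2,1,0,0,0 for degrees 0…7.
Finally multiplying by (1 + x⁵ + x⁶), the product of all factors after the first has coefficients 2,3,1,2,1,2,5,4 for degrees 0…7.
[x⁷] = 1·4 + 1·5 + 1·2 + 1·1 = 12.

12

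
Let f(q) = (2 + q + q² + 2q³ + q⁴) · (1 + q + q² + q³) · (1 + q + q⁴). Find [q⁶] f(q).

(2 + q + q² + 2q³ + q⁴) has coefficients 2,1,1,2,1 for degrees 0…4.
(1 + q + q² + q³) has coefficients 1,1,1,1,0,0,0 for degrees 0…6.
Finally multiplying by (1 + q + q⁴), the product of all factors after the first has coefficients 1,2,2,2,2,1,1 for degrees 0…6.
[q⁶] = 2·1 + 1·1 + 1·2 + 2·2 + 1·2 = 11.

11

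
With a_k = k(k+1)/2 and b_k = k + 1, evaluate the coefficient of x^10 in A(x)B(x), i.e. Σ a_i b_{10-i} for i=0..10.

This is [x^10] in the product of the two ordinary generating functions.
Σ = 0·11 + 1·10 + 3·9 + 6·8 + 10·7 + 15·6 + 21·5 + 28·4 + 36·3 + 45·2 + 55·1 = 715.

715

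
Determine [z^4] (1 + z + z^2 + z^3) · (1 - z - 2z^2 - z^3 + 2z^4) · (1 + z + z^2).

(1 + z + z^2 + z^3) has coefficients 1,1,1,1 for degrees 0…3.
(1 - z - 2z^2 - z^3 + 2z^4) has coefficients 1,-1,-2,-1,2 for degrees 0…4.
Finally multiplying by (1 + z + z^2), the product of all factors after the first has coefficients 1,0,-2,-4,-1 for degrees 0…4.
[z^4] = 1·(-1) + 1·(-4) + 1·(-2) + 1·0 = -7.

-7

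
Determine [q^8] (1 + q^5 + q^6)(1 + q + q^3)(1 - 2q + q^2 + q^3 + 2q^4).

2

(1 + q^5 + q^6) has coefficients 1,0,0,0,0,1,1 for degrees 0…6.
(1 + q + q^3) has coefficients 1,1,0,1,0,0,0,0,0 for degrees 0…8.
Finally multiplying by (1 - 2q + q^2 + q^3 + 2q^4), the product of all factors after the first has coefficients 1,-1,-1,3,1,3,1,2,0 for degrees 0…8.
[q^8] = 1·0 + 1·3 + 1·(-1) = 2.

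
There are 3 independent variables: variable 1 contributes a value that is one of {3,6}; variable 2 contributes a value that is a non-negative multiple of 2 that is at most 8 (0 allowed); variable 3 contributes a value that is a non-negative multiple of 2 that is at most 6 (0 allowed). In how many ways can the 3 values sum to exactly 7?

The generating function for the choices is (z^3 + z^6)·(1 + z^2 + z^4 + z^6 + z^8)·(1 + z^2 + z^4 + z^6); the count is [z^7].
(z^3 + z^6) has coefficients 0,0,0,1,0,0,1 for degrees 0…6.
(1 + z^2 + z^4 + z^6 + z^8) has coefficients 1,0,1,0,1,0,1,0 for degrees 0…7.
Finally multiplying by (1 + z^2 + z^4 + z^6), the product of all factors after the first has coefficients 1,0,2,0,3,0,4,0 for degrees 0…7.
[z^7] = 1·3 + 1·0 = 3.

3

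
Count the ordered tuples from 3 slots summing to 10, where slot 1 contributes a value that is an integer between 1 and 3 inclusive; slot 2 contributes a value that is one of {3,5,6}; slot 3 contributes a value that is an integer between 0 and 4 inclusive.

The generating function for the choices is (t + t^2 + t^3)·(t^3 + t^5 + t^6)·(1 + t + t^2 + t^3 + t^4); the count is [t^10].
(t + t^2 + t^3) has coefficients 0,1,1,1 for degrees 0…3.
(t^3 + t^5 + t^6) has coefficients 0,0,0,1,0,1,1,0,0,0,0 for degrees 0…10.
Finally multiplying by (1 + t + t^2 + t^3 + t^4), the product of all factors after the first has coefficients 0,0,0,1,1,2,3,3,2,2,1 for degrees 0…10.
[t^10] = 1·2 + 1·2 + 1·3 = 7.

7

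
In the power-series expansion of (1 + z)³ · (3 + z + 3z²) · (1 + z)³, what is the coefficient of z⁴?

110

(1 + z)³ has coefficients 1,3,3,1 for degrees 0…3.
(3 + z + 3z²) has coefficients 3,1,3,0,0 for degrees 0…4.
Finally multiplying by (1 + z)³, the product of all factors after the first has coefficients 3,10,15,15,10 for degrees 0…4.
[z⁴] = 1·10 + 3·15 + 3·15 + 1·10 = 110.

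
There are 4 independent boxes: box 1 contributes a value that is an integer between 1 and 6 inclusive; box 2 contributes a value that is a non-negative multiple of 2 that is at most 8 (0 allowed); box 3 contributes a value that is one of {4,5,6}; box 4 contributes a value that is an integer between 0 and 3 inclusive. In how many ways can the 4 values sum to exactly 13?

35

The generating function for the choices is (q + q² + q³ + q⁴ + q⁵ + q⁶)·(1 + q² + q⁴ + q⁶ + q⁸)·(q⁴ + q⁵ + q⁶)·(1 + q + q² + q³); the count is [q¹³].
(q + q² + q³ + q⁴ + q⁵ + q⁶) has coefficients 0,1,1,1,1,1,1 for degrees 0…6.
(1 + q² + q⁴ + q⁶ + q⁸) has coefficients 1,0,1,0,1,0,1,0,1,0,0,0,0,0 for degrees 0…13.
Multiplying by (q⁴ + q⁵ + q⁶) gives running coefficients 0,0,0,0,1,1,2,1,2,1,2,1,2,1 for degrees 0…13.
Finally multiplying by (1 + q + q² + q³), the product of all factors after the first has coefficients 0,0,0,0,1,2,4,5,6,6,6,6,6,6 for degrees 0…13.
[q¹³] = 1·6 + 1·6 + 1·6 + 1·6 + 1·6 + 1·5 = 35.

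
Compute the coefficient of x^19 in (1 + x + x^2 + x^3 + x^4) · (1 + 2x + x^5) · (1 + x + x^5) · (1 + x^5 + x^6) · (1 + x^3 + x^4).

(1 + x + x^2 + x^3 + x^4) has coefficients 1,1,1,1,1 for degrees 0…4.
(1 + 2x + x^5) has coefficients 1,2,0,0,0,1,0,0,0,0,0,0,0,0,0,0,0,0,0,0 for degrees 0…19.
Multiplying by (1 + x + x^5) gives running coefficients 1,3,2,0,0,2,3,0,0,0,1,0,0,0,0,0,0,0,0,0 for degrees 0…19.
Multiplying by (1 + x^5 + x^6) gives running coefficients 1,3,2,0,0,3,7,5,2,0,3,5,3,0,0,1,1,0,0,0 for degrees 0…19.
Finally multiplying by (1 + x^3 + x^4), the product of all factors after the first has coefficients 1,3,2,1,4,8,9,5,5,10,15,12,5,3,8,9,4,0,1,2 for degrees 0…19.
[x^19] = 1·2 + 1·1 + 1·0 + 1·4 + 1·9 = 16.

16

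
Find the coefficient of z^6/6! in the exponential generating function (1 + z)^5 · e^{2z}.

The EGF product rule gives c_6 = Σ_{k_1+k_2=6} C(6; k_1,k_2) · ∏ g_i(k_i), where (1+z)^5 gives the falling factorial (5)_k; e^{2z} gives (2)^k.
g_1(k) for k = 0…6: 1, 5, 20, 60, 120, 120, 0.
g_2(k) for k = 0…6: 1, 2, 4, 8, 16, 32, 64.
c_6 = Σ_k C(6,k)·g_1(k)·g_2(6−k) = 1·1·64 + 6·5·32 + 15·20·16 + 20·60·8 + 15·120·4 + 6·120·2 = 64 + 960 + 4800 + 9600 + 7200 + 1440 = 24064.

24064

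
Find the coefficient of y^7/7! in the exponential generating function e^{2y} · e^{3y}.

78125

The EGF product rule gives c_7 = Σ_{k_1+k_2=7} C(7; k_1,k_2) · ∏ g_i(k_i), where e^{2y} gives (2)^k; e^{3y} gives (3)^k.
g_1(k) for k = 0…7: 1, 2, 4, 8, 16, 32, 64, 128.
g_2(k) for k = 0…7: 1, 3, 9, 27, 81, 243, 729, 2187.
c_7 = Σ_k C(7,k)·g_1(k)·g_2(7−k) = 1·1·2187 + 7·2·729 + 21·4·243 + 35·8·81 + 35·16·27 + 21·32·9 + 7·64·3 + 1·128·1 = 2187 + 10206 + 20412 + 22680 + 15120 + 6048 + 1344 + 128 = 78125.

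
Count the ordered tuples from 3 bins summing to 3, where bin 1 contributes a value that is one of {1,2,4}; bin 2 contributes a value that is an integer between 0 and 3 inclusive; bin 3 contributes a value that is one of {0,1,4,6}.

4

The generating function for the choices is (z + z² + z⁴)·(1 + z + z² + z³)·(1 + z + z⁴ + z⁶); the count is [z³].
(z + z² + z⁴) has coefficients 0,1,1,0 for degrees 0…3.
(1 + z + z² + z³) has coefficients 1,1,1,1 for degrees 0…3.
Finally multiplying by (1 + z + z⁴ + z⁶), the product of all factors after the first has coefficients 1,2,2,2 for degrees 0…3.
[z³] = 1·2 + 1·2 = 4.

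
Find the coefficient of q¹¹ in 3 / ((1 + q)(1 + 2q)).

Partial fractions give a closed form: a_n = (-3)·(-1)^n + (6)·(-2)^n.
At n = 11: a_11 = -12285.

-12285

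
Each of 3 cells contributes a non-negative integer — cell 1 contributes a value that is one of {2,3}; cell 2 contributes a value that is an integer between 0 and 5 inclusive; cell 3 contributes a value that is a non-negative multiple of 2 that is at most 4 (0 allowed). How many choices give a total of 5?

The generating function for the choices is (y² + y³)·(1 + y + y² + y³ + y⁴ + y⁵)·(1 + y² + y⁴); the count is [y⁵].
(y² + y³) has coefficients 0,0,1,1 for degrees 0…3.
(1 + y + y² + y³ + y⁴ + y⁵) has coefficients 1,1,1,1,1,1 for degrees 0…5.
Finally multiplying by (1 + y² + y⁴), the product of all factors after the first has coefficients 1,1,2,2,3,3 for degrees 0…5.
[y⁵] = 1·2 + 1·2 = 4.

4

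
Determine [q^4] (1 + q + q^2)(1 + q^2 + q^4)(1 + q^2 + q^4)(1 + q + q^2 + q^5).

(1 + q + q^2) has coefficients 1,1,1 for degrees 0…2.
(1 + q^2 + q^4) has coefficients 1,0,1,0,1 for degrees 0…4.
Multiplying by (1 + q^2 + q^4) gives running coefficients 1,0,2,0,3 for degrees 0…4.
Finally multiplying by (1 + q + q^2 + q^5), the product of all factors after the first has coefficients 1,1,3,2,5 for degrees 0…4.
[q^4] = 1·5 + 1·2 + 1·3 = 10.

10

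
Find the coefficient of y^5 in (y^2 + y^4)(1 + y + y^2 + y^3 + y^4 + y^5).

(y^2 + y^4) has coefficients 0,0,1,0,1 for degrees 0…4.
(1 + y + y^2 + y^3 + y^4 + y^5) has coefficients 1,1,1,1,1,1 for degrees 0…5.
[y^5] = 1·1 + 1·1 = 2.

2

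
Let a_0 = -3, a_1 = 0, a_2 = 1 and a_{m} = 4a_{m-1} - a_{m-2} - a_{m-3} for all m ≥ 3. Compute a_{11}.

The ordinary generating function has denominator 1 - 4q + q^2 + q^3.
Iterating the recurrence: a_0,…,a_{11} = -3, 0, 1, 7, 27, 100, 366, 1337, 4882, 17825, 65081, 237617.

237617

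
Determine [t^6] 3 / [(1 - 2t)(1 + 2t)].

192

Partial fractions give a closed form: a_n = (3/2)·2^n + (3/2)·(-2)^n.
At n = 6: a_6 = 192.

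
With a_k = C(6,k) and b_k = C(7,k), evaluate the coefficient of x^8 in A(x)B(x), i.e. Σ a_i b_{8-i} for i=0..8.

1287

The convolution is the x^8 coefficient of A(x)B(x).
Σ = 1·0 + 6·1 + 15·7 + 20·21 + 15·35 + 6·35 + 1·21 + 0·7 + 0·1 = 1287.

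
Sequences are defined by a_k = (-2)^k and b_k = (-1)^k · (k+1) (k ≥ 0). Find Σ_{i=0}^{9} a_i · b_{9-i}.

-2036

The convolution is the t^9 coefficient of A(t)B(t).
Σ = 1·(-10) − 2·9 + 4·(-8) − 8·7 + 16·(-6) − 32·5 + 64·(-4) − 128·3 + 256·(-2) − 512·1 = -2036.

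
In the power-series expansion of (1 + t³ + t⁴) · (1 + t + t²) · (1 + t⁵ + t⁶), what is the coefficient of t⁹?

(1 + t³ + t⁴) has coefficients 1,0,0,1,1 for degrees 0…4.
(1 + t + t²) has coefficients 1,1,1,0,0,0,0,0,0,0 for degrees 0…9.
Finally multiplying by (1 + t⁵ + t⁶), the product of all factors after the first has coefficients 1,1,1,0,0,1,2,2,1,0 for degrees 0…9.
[t⁹] = 1·0 + 1·2 + 1·1 = 3.

3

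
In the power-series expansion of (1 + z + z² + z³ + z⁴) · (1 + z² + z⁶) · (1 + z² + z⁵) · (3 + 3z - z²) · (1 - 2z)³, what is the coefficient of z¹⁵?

(1 + z + z² + z³ + z⁴) has coefficients 1,1,1,1,1 for degrees 0…4.
(1 + z² + z⁶) has coefficients 1,0,1,0,0,0,1,0,0,0,0,0,0,0,0,0 for degrees 0…15.
Multiplying by (1 + z² + z⁵) gives running coefficients 1,0,2,0,1,1,1,1,1,0,0,1,0,0,0,0 for degrees 0…15.
Multiplying by (3 + 3z - z²) gives running coefficients 3,3,5,6,1,6,5,5,5,2,-1,3,3,-1,0,0 for degrees 0…15.
Finally multiplying by (1 - 2z)³, the product of all factors after the first has coefficients 3,-15,23,-12,1,32,-67,39,-13,-8,7,-7,-43,25,18,-36 for degrees 0…15.
[z¹⁵] = 1·(-36) + 1·18 + 1·25 + 1·(-43) + 1·(-7) = -43.

-43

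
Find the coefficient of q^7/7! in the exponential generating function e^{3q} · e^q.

The EGF product rule gives c_7 = Σ_{k_1+k_2=7} C(7; k_1,k_2) · ∏ g_i(k_i), where e^{3q} gives (3)^k; e^q gives (1)^k.
g_1(k) for k = 0…7: 1, 3, 9, 27, 81, 243, 729, 2187.
g_2(k) for k = 0…7: 1, 1, 1, 1, 1, 1, 1, 1.
c_7 = Σ_k C(7,k)·g_1(k)·g_2(7−k) = 1·1·1 + 7·3·1 + 21·9·1 + 35·27·1 + 35·81·1 + 21·243·1 + 7·729·1 + 1·2187·1 = 1 + 21 + 189 + 945 + 2835 + 5103 + 5103 + 2187 = 16384.

16384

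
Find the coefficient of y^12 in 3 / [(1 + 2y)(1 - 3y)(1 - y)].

Partial fractions give a closed form: a_n = (4/5)·(-2)^n + (27/10)·3^n + (-1/2)·1^n.
At n = 12: a_12 = 1438167.

1438167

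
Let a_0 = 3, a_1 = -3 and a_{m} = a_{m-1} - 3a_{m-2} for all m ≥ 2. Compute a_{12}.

The ordinary generating function has denominator 1 - q + 3q^2.
Iterating the recurrence: a_0,…,a_{12} = 3, -3, -12, -3, 33, 42, -57, -183, -12, 537, 573, -1038, -2757.

-2757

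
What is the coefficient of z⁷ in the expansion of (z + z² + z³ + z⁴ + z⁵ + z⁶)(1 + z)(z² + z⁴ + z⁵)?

(z + z² + z³ + z⁴ + z⁵ + z⁶) has coefficients 0,1,1,1,1,1,1 for degrees 0…6.
(1 + z) has coefficients 1,1,0,0,0,0,0,0 for degrees 0…7.
Finally multiplying by (z² + z⁴ + z⁵), the product of all factors after the first has coefficients 0,0,1,1,1,2,1,0 for degrees 0…7.
[z⁷] = 1·1 + 1·2 + 1·1 + 1·1 + 1·1 + 1·0 = 6.

6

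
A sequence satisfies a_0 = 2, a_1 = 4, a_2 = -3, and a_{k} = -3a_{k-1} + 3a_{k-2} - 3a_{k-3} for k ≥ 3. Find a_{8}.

-15606

The ordinary generating function has denominator 1 + 3q - 3q^2 + 3q^3.
Iterating the recurrence: a_0,…,a_{8} = 2, 4, -3, 15, -66, 252, -999, 3951, -15606.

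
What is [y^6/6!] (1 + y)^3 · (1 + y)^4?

The EGF product rule gives c_6 = Σ_{k_1+k_2=6} C(6; k_1,k_2) · ∏ g_i(k_i), where (1+y)^3 gives the falling factorial (3)_k; (1+y)^4 gives the falling factorial (4)_k.
g_1(k) for k = 0…6: 1, 3, 6, 6, 0, 0, 0.
g_2(k) for k = 0…6: 1, 4, 12, 24, 24, 0, 0.
c_6 = Σ_k C(6,k)·g_1(k)·g_2(6−k) = 15·6·24 + 20·6·24 = 2160 + 2880 = 5040.

5040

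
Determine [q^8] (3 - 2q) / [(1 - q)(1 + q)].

The denominator gives the recurrence a_n = a_(n−2) for n ≥ 2; the numerator fixes a_0 = 3, a_1 = -2.
Iterating: 3, -2, 3, -2, 3, -2, 3, -2, 3, so a_8 = 3.

3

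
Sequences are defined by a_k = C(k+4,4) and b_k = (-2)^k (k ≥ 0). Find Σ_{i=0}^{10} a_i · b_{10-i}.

Write out a_i and b_{10-i} for i = 0,…,10 and sum the products.
Σ = 1·1024 + 5·(-512) + 15·256 + 35·(-128) + 70·64 + 126·(-32) + 210·16 + 330·(-8) + 495·4 + 715·(-2) + 1001·1 = 543.

543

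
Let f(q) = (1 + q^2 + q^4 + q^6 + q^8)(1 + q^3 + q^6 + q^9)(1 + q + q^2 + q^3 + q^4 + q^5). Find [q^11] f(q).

(1 + q^2 + q^4 + q^6 + q^8) has coefficients 1,0,1,0,1,0,1,0,1 for degrees 0…8.
(1 + q^3 + q^6 + q^9) has coefficients 1,0,0,1,0,0,1,0,0,1,0,0 for degrees 0…11.
Finally multiplying by (1 + q + q^2 + q^3 + q^4 + q^5), the product of all factors after the first has coefficients 1,1,1,2,2,2,2,2,2,2,2,2 for degrees 0…11.
[q^11] = 1·2 + 1·2 + 1·2 + 1·2 + 1·2 = 10.

10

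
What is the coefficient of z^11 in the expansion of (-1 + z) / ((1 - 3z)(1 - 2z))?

-352246

Partial fractions give a closed form: a_n = (-2)·3^n + (1)·2^n.
At n = 11: a_11 = -352246.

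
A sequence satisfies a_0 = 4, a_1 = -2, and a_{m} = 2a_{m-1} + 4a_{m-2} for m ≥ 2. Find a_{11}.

268288

The ordinary generating function has denominator 1 - 2x - 4x^2.
Iterating the recurrence: a_0,…,a_{11} = 4, -2, 12, 16, 80, 224, 768, 2432, 7936, 25600, 82944, 268288.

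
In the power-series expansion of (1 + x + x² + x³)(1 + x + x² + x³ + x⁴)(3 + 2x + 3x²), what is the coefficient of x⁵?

(1 + x + x² + x³) has coefficients 1,1,1,1 for degrees 0…3.
(1 + x + x² + x³ + x⁴) has coefficients 1,1,1,1,1,0 for degrees 0…5.
Finally multiplying by (3 + 2x + 3x²), the product of all factors after the first has coefficients 3,5,8,8,8,5 for degrees 0…5.
[x⁵] = 1·5 + 1·8 + 1·8 + 1·8 = 29.

29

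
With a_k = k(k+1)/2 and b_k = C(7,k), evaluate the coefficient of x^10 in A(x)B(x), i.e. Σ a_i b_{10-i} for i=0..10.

3232

The convolution is the x^10 coefficient of A(x)B(x).
Σ = 0·0 + 1·0 + 3·0 + 6·1 + 10·7 + 15·21 + 21·35 + 28·35 + 36·21 + 45·7 + 55·1 = 3232.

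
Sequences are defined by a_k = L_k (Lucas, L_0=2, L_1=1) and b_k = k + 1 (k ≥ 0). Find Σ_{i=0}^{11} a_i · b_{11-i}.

Write out a_i and b_{11-i} for i = 0,…,11 and sum the products.
Σ = 2·12 + 1·11 + 3·10 + 4·9 + 7·8 + 11·7 + 18·6 + 29·5 + 47·4 + 76·3 + 123·2 + 199·1 = 1348.

1348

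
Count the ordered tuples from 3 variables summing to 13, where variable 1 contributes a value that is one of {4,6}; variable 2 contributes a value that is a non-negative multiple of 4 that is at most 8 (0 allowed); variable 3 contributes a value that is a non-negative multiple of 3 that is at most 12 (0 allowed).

The generating function for the choices is (x⁴ + x⁶)·(1 + x⁴ + x⁸)·(1 + x³ + x⁶ + x⁹ + x¹²); the count is [x¹³].
(x⁴ + x⁶) has coefficients 0,0,0,0,1,0,1 for degrees 0…6.
(1 + x⁴ + x⁸) has coefficients 1,0,0,0,1,0,0,0,1,0,0,0,0,0 for degrees 0…13.
Finally multiplying by (1 + x³ + x⁶ + x⁹ + x¹²), the product of all factors after the first has coefficients 1,0,0,1,1,0,1,1,1,1,1,1,1,1 for degrees 0…13.
[x¹³] = 1·1 + 1·1 = 2.

2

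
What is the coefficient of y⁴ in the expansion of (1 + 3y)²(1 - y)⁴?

31

(1 + 3y)² has coefficients 1,6,9 for degrees 0…2.
(1 - y)⁴ has coefficients 1,-4,6,-4,1 for degrees 0…4.
[y⁴] = 1·1 + 6·(-4) + 9·6 = 31.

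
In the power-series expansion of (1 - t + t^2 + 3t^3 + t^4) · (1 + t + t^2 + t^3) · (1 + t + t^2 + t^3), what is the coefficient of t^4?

(1 - t + t^2 + 3t^3 + t^4) has coefficients 1,-1,1,3,1 for degrees 0…4.
(1 + t + t^2 + t^3) has coefficients 1,1,1,1,0 for degrees 0…4.
Finally multiplying by (1 + t + t^2 + t^3), the product of all factors after the first has coefficients 1,2,3,4,3 for degrees 0…4.
[t^4] = 1·3 − 1·4 + 1·3 + 3·2 + 1·1 = 9.

9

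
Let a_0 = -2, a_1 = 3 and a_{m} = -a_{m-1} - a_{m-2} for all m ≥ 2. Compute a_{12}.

The ordinary generating function has denominator 1 + z + z^2.
Iterating the recurrence: a_0,…,a_{12} = -2, 3, -1, -2, 3, -1, -2, 3, -1, -2, 3, -1, -2.

-2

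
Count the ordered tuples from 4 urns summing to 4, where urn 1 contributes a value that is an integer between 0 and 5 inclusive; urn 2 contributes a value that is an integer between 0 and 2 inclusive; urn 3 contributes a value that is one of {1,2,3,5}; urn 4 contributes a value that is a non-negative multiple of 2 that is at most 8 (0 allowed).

11

The generating function for the choices is (1 + t + t^2 + t^3 + t^4 + t^5)·(1 + t + t^2)·(t + t^2 + t^3 + t^5)·(1 + t^2 + t^4 + t^6 + t^8); the count is [t^4].
(1 + t + t^2 + t^3 + t^4 + t^5) has coefficients 1,1,1,1,1 for degrees 0…4.
(1 + t + t^2) has coefficients 1,1,1,0,0 for degrees 0…4.
Multiplying by (t + t^2 + t^3 + t^5) gives running coefficients 0,1,2,3,2 for degrees 0…4.
Finally multiplying by (1 + t^2 + t^4 + t^6 + t^8), the product of all factors after the first has coefficients 0,1,2,4,4 for degrees 0…4.
[t^4] = 1·4 + 1·4 + 1·2 + 1·1 + 1·0 = 11.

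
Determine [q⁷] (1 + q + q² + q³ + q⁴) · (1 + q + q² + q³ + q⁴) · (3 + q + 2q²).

17

(1 + q + q² + q³ + q⁴) has coefficients 1,1,1,1,1 for degrees 0…4.
(1 + q + q² + q³ + q⁴) has coefficients 1,1,1,1,1,0,0,0 for degrees 0…7.
Finally multiplying by (3 + q + 2q²), the product of all factors after the first has coefficients 3,4,6,6,6,3,2,0 for degrees 0…7.
[q⁷] = 1·0 + 1·2 + 1·3 + 1·6 + 1·6 = 17.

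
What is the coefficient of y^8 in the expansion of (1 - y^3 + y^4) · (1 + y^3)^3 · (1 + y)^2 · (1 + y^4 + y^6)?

(1 - y^3 + y^4) has coefficients 1,0,0,-1,1 for degrees 0…4.
(1 + y^3)^3 has coefficients 1,0,0,3,0,0,3,0,0 for degrees 0…8.
Multiplying by (1 + y)^2 gives running coefficients 1,2,1,3,6,3,3,6,3 for degrees 0…8.
Finally multiplying by (1 + y^4 + y^6), the product of all factors after the first has coefficients 1,2,1,3,7,5,5,11,10 for degrees 0…8.
[y^8] = 1·10 − 1·5 + 1·7 = 12.

12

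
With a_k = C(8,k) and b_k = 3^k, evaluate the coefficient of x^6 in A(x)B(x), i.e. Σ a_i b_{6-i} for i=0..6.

Write out a_i and b_{6-i} for i = 0,…,6 and sum the products.
Σ = 1·729 + 8·243 + 28·81 + 56·27 + 70·9 + 56·3 + 28·1 = 7279.

7279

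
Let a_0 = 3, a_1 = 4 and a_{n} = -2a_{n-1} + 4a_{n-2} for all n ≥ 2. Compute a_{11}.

The ordinary generating function has denominator 1 + 2x - 4x^2.
Iterating the recurrence: a_0,…,a_{11} = 3, 4, 4, 8, 0, 32, -64, 256, -768, 2560, -8192, 26624.

26624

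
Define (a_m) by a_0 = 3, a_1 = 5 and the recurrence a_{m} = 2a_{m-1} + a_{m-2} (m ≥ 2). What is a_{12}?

86523

The ordinary generating function has denominator 1 - 2t - t^2.
Iterating the recurrence: a_0,…,a_{12} = 3, 5, 13, 31, 75, 181, 437, 1055, 2547, 6149, 14845, 35839, 86523.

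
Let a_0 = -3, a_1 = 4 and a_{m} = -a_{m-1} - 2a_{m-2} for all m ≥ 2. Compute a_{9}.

-50

The ordinary generating function has denominator 1 + x + 2x^2.
Iterating the recurrence: a_0,…,a_{9} = -3, 4, 2, -10, 6, 14, -26, -2, 54, -50.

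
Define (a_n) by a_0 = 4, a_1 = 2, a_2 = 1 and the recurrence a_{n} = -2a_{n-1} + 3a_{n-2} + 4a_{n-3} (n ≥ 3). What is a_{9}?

4790

The ordinary generating function has denominator 1 + 2z - 3z^2 - 4z^3.
Iterating the recurrence: a_0,…,a_{9} = 4, 2, 1, 20, -29, 122, -251, 752, -1769, 4790.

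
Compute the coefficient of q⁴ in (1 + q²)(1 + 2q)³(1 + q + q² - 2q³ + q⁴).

28

(1 + q²) has coefficients 1,0,1 for degrees 0…2.
(1 + 2q)³ has coefficients 1,6,12,8,0 for degrees 0…4.
Finally multiplying by (1 + q + q² - 2q³ + q⁴), the product of all factors after the first has coefficients 1,7,19,24,9 for degrees 0…4.
[q⁴] = 1·9 + 1·19 = 28.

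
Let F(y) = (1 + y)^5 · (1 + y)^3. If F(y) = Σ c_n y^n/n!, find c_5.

The EGF product rule gives c_5 = Σ_{k_1+k_2=5} C(5; k_1,k_2) · ∏ g_i(k_i), where (1+y)^5 gives the falling factorial (5)_k; (1+y)^3 gives the falling factorial (3)_k.
g_1(k) for k = 0…5: 1, 5, 20, 60, 120, 120.
g_2(k) for k = 0…5: 1, 3, 6, 6, 0, 0.
c_5 = Σ_k C(5,k)·g_1(k)·g_2(5−k) = 10·20·6 + 10·60·6 + 5·120·3 + 1·120·1 = 1200 + 3600 + 1800 + 120 = 6720.

6720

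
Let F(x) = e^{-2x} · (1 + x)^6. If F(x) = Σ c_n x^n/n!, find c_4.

-56

The EGF product rule gives c_4 = Σ_{k_1+k_2=4} C(4; k_1,k_2) · ∏ g_i(k_i), where e^{-2x} gives (-2)^k; (1+x)^6 gives the falling factorial (6)_k.
g_1(k) for k = 0…4: 1, -2, 4, -8, 16.
g_2(k) for k = 0…4: 1, 6, 30, 120, 360.
c_4 = Σ_k C(4,k)·g_1(k)·g_2(4−k) = 1·1·360 + 4·(-2)·120 + 6·4·30 + 4·(-8)·6 + 1·16·1 = 360 − 960 + 720 − 192 + 16 = -56.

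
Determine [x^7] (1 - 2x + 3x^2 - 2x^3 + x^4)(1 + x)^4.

2

(1 - 2x + 3x^2 - 2x^3 + x^4) has coefficients 1,-2,3,-2,1 for degrees 0…4.
(1 + x)^4 has coefficients 1,4,6,4,1,0,0,0 for degrees 0…7.
[x^7] = 1·0 − 2·0 + 3·0 − 2·1 + 1·4 = 2.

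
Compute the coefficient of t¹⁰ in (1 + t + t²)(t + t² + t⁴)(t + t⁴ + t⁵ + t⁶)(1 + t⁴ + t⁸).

(1 + t + t²) has coefficients 1,1,1 for degrees 0…2.
(t + t² + t⁴) has coefficients 0,1,1,0,1,0,0,0,0,0,0 for degrees 0…10.
Multiplying by (t + t⁴ + t⁵ + t⁶) gives running coefficients 0,0,1,1,0,2,2,2,2,1,1 for degrees 0…10.
Finally multiplying by (1 + t⁴ + t⁸), the product of all factors after the first has coefficients 0,0,1,1,0,2,3,3,2,3,4 for degrees 0…10.
[t¹⁰] = 1·4 + 1·3 + 1·2 = 9.

9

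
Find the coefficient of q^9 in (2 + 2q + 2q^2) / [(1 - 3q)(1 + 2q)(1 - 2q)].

The denominator gives the recurrence a_n = 3a_(n−1) + 4a_(n−2) − 12a_(n−3) for n ≥ 3; the numerator fixes a_0 = 2, a_1 = 8, a_2 = 34.
Iterating: 2, 8, 34, 110, 370, 1142, 3586, 10886, 33298, 100406, so a_9 = 100406.

100406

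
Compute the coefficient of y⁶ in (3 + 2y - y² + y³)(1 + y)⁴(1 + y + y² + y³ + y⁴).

(3 + 2y - y² + y³) has coefficients 3,2,-1,1 for degrees 0…3.
(1 + y)⁴ has coefficients 1,4,6,4,1,0,0 for degrees 0…6.
Finally multiplying by (1 + y + y² + y³ + y⁴), the product of all factors after the first has coefficients 1,5,11,15,16,15,11 for degrees 0…6.
[y⁶] = 3·11 + 2·15 − 1·16 + 1·15 = 62.

62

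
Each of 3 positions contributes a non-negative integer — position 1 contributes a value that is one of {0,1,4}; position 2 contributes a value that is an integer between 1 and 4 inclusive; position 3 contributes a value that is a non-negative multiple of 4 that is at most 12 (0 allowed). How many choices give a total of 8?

3

The generating function for the choices is (1 + z + z⁴)·(z + z² + z³ + z⁴)·(1 + z⁴ + z⁸ + z¹²); the count is [z⁸].
(1 + z + z⁴) has coefficients 1,1,0,0,1 for degrees 0…4.
(z + z² + z³ + z⁴) has coefficients 0,1,1,1,1,0,0,0,0 for degrees 0…8.
Finally multiplying by (1 + z⁴ + z⁸ + z¹²), the product of all factors after the first has coefficients 0,1,1,1,1,1,1,1,1 for degrees 0…8.
[z⁸] = 1·1 + 1·1 + 1·1 = 3.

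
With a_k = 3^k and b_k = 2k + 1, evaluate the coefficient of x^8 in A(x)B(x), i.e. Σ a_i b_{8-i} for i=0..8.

19673

The convolution is the x^8 coefficient of A(x)B(x).
Σ = 1·17 + 3·15 + 9·13 + 27·11 + 81·9 + 243·7 + 729·5 + 2187·3 + 6561·1 = 19673.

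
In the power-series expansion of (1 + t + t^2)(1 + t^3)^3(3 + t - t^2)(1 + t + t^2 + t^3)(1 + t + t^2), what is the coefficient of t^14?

12

(1 + t + t^2) has coefficients 1,1,1 for degrees 0…2.
(1 + t^3)^3 has coefficients 1,0,0,3,0,0,3,0,0,1,0,0,0,0,0 for degrees 0…14.
Multiplying by (3 + t - t^2) gives running coefficients 3,1,-1,9,3,-3,9,3,-3,3,1,-1,0,0,0 for degrees 0…14.
Multiplying by (1 + t + t^2 + t^3) gives running coefficients 3,4,3,12,12,8,18,12,6,12,4,0,3,0,-1 for degrees 0…14.
Finally multiplying by (1 + t + t^2), the product of all factors after the first has coefficients 3,7,10,19,27,32,38,38,36,30,22,16,7,3,2 for degrees 0…14.
[t^14] = 1·2 + 1·3 + 1·7 = 12.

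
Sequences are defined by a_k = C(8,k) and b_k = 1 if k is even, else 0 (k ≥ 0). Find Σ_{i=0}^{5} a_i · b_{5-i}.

Write out a_i and b_{5-i} for i = 0,…,5 and sum the products.
Σ = 1·0 + 8·1 + 28·0 + 56·1 + 70·0 + 56·1 = 120.

120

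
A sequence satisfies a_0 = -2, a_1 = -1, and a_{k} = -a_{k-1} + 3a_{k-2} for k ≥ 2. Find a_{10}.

-1889

The ordinary generating function has denominator 1 + y - 3y^2.
Iterating the recurrence: a_0,…,a_{10} = -2, -1, -5, 2, -17, 23, -74, 143, -365, 794, -1889.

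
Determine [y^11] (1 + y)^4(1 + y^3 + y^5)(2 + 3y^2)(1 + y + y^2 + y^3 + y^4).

(1 + y)^4 has coefficients 1,4,6,4,1 for degrees 0…4.
(1 + y^3 + y^5) has coefficients 1,0,0,1,0,1,0,0,0,0,0,0 for degrees 0…11.
Multiplying by (2 + 3y^2) gives running coefficients 2,0,3,2,0,5,0,3,0,0,0,0 for degrees 0…11.
Finally multiplying by (1 + y + y^2 + y^3 + y^4), the product of all factors after the first has coefficients 2,2,5,7,7,10,10,10,8,8,3,3 for degrees 0…11.
[y^11] = 1·3 + 4·3 + 6·8 + 4·8 + 1·10 = 105.

105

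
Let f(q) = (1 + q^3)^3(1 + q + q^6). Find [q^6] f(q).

4

(1 + q^3)^3 has coefficients 1,0,0,3,0,0,3 for degrees 0…6.
(1 + q + q^6) has coefficients 1,1,0,0,0,0,1 for degrees 0…6.
[q^6] = 1·1 + 3·0 + 3·1 = 4.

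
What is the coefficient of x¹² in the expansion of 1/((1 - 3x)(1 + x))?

398581

The denominator gives the recurrence a_n = 2a_(n−1) + 3a_(n−2) for n ≥ 2; the numerator fixes a_0 = 1, a_1 = 2.
Iterating: 1, 2, 7, 20, 61, 182, 547, 1640, 4921, 14762, 44287, 132860, 398581, so a_12 = 398581.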